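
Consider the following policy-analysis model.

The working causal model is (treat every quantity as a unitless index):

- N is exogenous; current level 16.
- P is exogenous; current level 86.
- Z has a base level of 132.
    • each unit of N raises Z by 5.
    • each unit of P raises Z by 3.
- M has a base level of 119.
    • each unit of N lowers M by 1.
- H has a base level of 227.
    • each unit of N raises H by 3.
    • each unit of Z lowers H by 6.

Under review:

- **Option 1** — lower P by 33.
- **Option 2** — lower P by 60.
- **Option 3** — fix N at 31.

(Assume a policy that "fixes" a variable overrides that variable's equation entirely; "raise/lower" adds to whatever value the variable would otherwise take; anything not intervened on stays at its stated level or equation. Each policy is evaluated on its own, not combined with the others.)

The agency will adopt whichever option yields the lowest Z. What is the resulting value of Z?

Option 1 (P − 33):
  N = 16
  P = 86 − 33 = 53
  Z = 132 + 5·16 + 3·53 = 371
Option 2 (P − 60):
  N = 16
  P = 86 − 60 = 26
  Z = 132 + 5·16 + 3·26 = 290
Option 3 (N := 31):
  N = 31
  P = 86
  Z = 132 + 5·31 + 3·86 = 545
Comparing — Option 1: Z=371, Option 2: Z=290, Option 3: Z=545. Lowest is 290 (Option 2).

290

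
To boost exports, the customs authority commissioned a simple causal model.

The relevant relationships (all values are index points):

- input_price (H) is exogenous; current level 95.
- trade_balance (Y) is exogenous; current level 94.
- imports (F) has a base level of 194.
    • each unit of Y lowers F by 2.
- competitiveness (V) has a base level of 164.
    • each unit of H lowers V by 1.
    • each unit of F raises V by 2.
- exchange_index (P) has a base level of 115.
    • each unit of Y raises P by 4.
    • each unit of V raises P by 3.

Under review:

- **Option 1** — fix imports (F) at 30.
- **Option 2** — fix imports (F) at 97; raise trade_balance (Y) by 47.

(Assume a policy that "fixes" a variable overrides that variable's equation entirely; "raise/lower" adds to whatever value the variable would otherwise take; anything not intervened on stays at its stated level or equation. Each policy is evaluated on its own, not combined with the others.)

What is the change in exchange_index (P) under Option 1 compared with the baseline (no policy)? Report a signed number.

144

Baseline:
  H = 95
  Y = 94
  F = 194 − 2·94 = 6
  V = 164 − 95 + 2·6 = 81
  P = 115 + 4·94 + 3·81 = 734
Option 1 (F := 30):
  H = 95
  Y = 94
  F = 30
  V = 164 − 95 + 2·30 = 129
  P = 115 + 4·94 + 3·129 = 878
Change in P: 878 − 734 = 144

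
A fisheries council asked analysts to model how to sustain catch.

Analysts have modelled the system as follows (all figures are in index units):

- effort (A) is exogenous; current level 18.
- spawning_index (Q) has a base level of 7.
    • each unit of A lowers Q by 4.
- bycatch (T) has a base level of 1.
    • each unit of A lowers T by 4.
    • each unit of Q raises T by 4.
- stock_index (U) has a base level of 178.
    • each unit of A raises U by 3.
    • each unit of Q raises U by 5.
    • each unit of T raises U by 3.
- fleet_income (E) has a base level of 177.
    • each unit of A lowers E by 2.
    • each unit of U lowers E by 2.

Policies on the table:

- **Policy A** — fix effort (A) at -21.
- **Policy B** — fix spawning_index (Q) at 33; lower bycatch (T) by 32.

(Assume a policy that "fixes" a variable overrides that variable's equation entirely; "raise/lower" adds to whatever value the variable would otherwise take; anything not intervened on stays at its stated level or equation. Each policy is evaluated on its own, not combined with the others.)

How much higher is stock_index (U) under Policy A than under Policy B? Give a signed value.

1433

Policy A (A := -21):
  A = -21
  Q = 7 − 4·(-21) = 91
  T = 1 − 4·(-21) + 4·91 = 449
  U = 178 + 3·(-21) + 5·91 + 3·449 = 1917
Policy B (Q := 33, T − 32):
  A = 18
  Q = 33
  T = 1 − 4·18 + 4·33 (−32 from intervention) = 29
  U = 178 + 3·18 + 5·33 + 3·29 = 484
U: 1917 − 484 = 1433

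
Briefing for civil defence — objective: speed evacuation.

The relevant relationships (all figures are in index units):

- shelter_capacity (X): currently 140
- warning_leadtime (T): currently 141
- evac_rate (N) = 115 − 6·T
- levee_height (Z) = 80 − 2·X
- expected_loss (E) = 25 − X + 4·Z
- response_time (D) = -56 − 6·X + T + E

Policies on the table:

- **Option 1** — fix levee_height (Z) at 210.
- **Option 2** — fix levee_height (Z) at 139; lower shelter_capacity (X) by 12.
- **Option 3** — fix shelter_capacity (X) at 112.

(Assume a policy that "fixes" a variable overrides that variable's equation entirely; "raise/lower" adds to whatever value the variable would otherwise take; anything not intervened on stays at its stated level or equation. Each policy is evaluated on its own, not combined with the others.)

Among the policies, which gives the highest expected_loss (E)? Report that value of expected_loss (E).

725

Option 1 (Z := 210):
  X = 140
  Z = 210
  E = 25 − 140 + 4·210 = 725
Option 2 (Z := 139, X − 12):
  X = 140 − 12 = 128
  Z = 139
  E = 25 − 128 + 4·139 = 453
Option 3 (X := 112):
  X = 112
  Z = 80 − 2·112 = -144
  E = 25 − 112 + 4·(-144) = -663
Comparing — Option 1: E=725, Option 2: E=453, Option 3: E=-663. Highest is 725 (Option 1).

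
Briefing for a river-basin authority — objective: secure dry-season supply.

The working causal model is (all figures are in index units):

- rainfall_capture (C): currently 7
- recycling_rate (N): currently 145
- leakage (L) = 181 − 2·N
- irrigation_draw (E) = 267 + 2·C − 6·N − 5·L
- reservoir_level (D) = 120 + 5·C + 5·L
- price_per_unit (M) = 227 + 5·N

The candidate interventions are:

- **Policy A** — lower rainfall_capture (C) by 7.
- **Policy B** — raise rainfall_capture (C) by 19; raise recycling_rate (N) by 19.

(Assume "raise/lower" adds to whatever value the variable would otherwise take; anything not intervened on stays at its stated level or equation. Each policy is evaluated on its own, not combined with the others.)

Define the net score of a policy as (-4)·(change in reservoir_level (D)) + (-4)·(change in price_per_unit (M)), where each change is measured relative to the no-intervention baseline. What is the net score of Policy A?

140

Baseline:
  C = 7
  N = 145
  L = 181 − 2·145 = -109
  D = 120 + 5·7 + 5·(-109) = -390
  M = 227 + 5·145 = 952
Policy A (C − 7):
  C = 7 − 7 = 0
  N = 145
  L = 181 − 2·145 = -109
  D = 120 + 5·0 + 5·(-109) = -425
  M = 227 + 5·145 = 952
ΔD = -425 − (-390) = -35; ΔM = 952 − 952 = 0
Score = (-4)·(-35) + (-4)·0 = 140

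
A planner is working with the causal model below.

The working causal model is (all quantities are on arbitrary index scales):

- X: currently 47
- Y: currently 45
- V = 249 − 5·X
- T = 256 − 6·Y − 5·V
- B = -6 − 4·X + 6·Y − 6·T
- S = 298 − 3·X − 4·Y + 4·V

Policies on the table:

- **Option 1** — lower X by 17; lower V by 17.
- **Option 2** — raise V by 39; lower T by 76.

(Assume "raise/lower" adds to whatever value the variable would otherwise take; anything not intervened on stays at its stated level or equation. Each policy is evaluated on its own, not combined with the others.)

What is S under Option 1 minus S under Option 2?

Option 1 (X − 17, V − 17):
  X = 47 − 17 = 30
  Y = 45
  V = 249 − 5·30 (−17 from intervention) = 82
  S = 298 − 3·30 − 4·45 + 4·82 = 356
Option 2 (V + 39, T − 76):
  X = 47
  Y = 45
  V = 249 − 5·47 (+39 from intervention) = 53
  S = 298 − 3·47 − 4·45 + 4·53 = 189
S: 356 − 189 = 167

167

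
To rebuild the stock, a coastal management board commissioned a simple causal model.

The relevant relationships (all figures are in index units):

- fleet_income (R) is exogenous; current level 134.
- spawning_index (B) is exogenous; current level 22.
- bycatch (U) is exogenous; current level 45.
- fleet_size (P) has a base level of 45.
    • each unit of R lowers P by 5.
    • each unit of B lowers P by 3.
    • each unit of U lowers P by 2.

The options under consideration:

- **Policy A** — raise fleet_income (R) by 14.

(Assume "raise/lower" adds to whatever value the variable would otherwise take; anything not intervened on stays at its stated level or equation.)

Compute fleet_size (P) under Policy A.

-851

Policy A (R + 14):
  R = 134 + 14 = 148
  B = 22
  U = 45
  P = 45 − 5·148 − 3·22 − 2·45 = -851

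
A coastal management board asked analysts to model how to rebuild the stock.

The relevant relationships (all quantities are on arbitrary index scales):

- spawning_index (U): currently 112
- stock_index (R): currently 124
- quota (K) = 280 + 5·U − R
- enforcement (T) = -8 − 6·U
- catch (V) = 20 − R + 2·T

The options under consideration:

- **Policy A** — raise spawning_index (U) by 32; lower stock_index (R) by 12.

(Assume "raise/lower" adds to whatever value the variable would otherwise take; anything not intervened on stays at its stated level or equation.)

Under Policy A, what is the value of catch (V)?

Policy A (U + 32, R − 12):
  U = 112 + 32 = 144
  R = 124 − 12 = 112
  T = -8 − 6·144 = -872
  V = 20 − 112 + 2·(-872) = -1836

-1836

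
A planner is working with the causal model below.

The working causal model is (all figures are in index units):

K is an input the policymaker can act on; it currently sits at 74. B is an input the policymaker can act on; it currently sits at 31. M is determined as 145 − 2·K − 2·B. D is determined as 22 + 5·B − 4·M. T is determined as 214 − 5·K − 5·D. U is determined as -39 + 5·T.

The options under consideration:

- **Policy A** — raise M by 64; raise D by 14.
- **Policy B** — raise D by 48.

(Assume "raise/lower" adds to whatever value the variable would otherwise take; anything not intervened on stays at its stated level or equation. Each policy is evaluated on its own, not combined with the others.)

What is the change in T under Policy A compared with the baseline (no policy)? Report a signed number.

Baseline:
  K = 74
  B = 31
  M = 145 − 2·74 − 2·31 = -65
  D = 22 + 5·31 − 4·(-65) = 437
  T = 214 − 5·74 − 5·437 = -2341
Policy A (M + 64, D + 14):
  K = 74
  B = 31
  M = 145 − 2·74 − 2·31 (+64 from intervention) = -1
  D = 22 + 5·31 − 4·(-1) (+14 from intervention) = 195
  T = 214 − 5·74 − 5·195 = -1131
Change in T: -1131 − (-2341) = 1210

1210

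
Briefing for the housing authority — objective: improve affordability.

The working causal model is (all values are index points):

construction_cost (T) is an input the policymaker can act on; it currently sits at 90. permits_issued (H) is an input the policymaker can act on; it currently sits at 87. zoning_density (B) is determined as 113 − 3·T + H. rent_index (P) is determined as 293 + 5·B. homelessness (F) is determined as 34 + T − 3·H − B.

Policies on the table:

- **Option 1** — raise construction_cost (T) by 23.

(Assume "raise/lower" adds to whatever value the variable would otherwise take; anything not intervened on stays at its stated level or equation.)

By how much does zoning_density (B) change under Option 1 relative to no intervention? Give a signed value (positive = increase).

-69

Baseline:
  T = 90
  H = 87
  B = 113 − 3·90 + 87 = -70
Option 1 (T + 23):
  T = 90 + 23 = 113
  H = 87
  B = 113 − 3·113 + 87 = -139
Change in B: -139 − (-70) = -69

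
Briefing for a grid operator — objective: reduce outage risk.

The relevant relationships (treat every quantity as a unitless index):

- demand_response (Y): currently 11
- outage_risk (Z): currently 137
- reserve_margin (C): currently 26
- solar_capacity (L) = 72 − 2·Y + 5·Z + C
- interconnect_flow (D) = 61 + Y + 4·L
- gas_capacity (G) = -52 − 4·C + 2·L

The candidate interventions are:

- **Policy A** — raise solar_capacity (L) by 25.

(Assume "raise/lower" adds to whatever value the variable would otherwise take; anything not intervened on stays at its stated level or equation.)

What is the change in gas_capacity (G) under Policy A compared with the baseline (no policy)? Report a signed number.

50

Baseline:
  Y = 11
  Z = 137
  C = 26
  L = 72 − 2·11 + 5·137 + 26 = 761
  G = -52 − 4·26 + 2·761 = 1366
Policy A (L + 25):
  Y = 11
  Z = 137
  C = 26
  L = 72 − 2·11 + 5·137 + 26 (+25 from intervention) = 786
  G = -52 − 4·26 + 2·786 = 1416
Change in G: 1416 − 1366 = 50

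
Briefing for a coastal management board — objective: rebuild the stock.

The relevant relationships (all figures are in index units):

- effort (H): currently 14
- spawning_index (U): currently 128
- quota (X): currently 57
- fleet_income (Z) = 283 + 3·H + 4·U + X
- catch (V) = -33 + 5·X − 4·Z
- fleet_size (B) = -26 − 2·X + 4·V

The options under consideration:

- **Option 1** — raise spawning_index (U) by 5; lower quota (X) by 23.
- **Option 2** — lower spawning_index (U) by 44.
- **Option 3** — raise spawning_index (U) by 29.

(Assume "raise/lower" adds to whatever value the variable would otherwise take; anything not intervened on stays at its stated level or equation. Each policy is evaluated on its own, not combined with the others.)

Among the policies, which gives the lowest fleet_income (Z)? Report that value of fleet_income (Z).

718

Option 1 (U + 5, X − 23):
  H = 14
  U = 128 + 5 = 133
  X = 57 − 23 = 34
  Z = 283 + 3·14 + 4·133 + 34 = 891
Option 2 (U − 44):
  H = 14
  U = 128 − 44 = 84
  X = 57
  Z = 283 + 3·14 + 4·84 + 57 = 718
Option 3 (U + 29):
  H = 14
  U = 128 + 29 = 157
  X = 57
  Z = 283 + 3·14 + 4·157 + 57 = 1010
Comparing — Option 1: Z=891, Option 2: Z=718, Option 3: Z=1010. Lowest is 718 (Option 2).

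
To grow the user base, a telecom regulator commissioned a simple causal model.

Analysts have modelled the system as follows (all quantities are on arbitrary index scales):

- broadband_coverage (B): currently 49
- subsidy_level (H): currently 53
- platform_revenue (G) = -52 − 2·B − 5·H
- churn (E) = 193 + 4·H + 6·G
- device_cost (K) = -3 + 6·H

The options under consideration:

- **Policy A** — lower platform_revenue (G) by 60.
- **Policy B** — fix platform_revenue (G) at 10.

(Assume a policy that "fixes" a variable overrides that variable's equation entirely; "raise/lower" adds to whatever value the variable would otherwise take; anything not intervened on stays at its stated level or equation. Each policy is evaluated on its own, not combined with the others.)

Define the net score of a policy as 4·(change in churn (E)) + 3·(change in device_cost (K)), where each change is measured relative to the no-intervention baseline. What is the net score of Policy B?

Baseline:
  B = 49
  H = 53
  G = -52 − 2·49 − 5·53 = -415
  E = 193 + 4·53 + 6·(-415) = -2085
  K = -3 + 6·53 = 315
Policy B (G := 10):
  B = 49
  H = 53
  G = 10
  E = 193 + 4·53 + 6·10 = 465
  K = -3 + 6·53 = 315
ΔE = 465 − (-2085) = 2550; ΔK = 315 − 315 = 0
Score = 4·2550 + 3·0 = 10200

10200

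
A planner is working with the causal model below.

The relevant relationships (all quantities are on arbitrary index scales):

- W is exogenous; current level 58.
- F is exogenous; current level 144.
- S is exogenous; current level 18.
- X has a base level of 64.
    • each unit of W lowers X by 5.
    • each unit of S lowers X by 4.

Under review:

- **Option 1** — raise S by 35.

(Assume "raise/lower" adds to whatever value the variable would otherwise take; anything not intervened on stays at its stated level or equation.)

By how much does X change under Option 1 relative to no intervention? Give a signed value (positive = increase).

-140

Baseline:
  W = 58
  S = 18
  X = 64 − 5·58 − 4·18 = -298
Option 1 (S + 35):
  W = 58
  S = 18 + 35 = 53
  X = 64 − 5·58 − 4·53 = -438
Change in X: -438 − (-298) = -140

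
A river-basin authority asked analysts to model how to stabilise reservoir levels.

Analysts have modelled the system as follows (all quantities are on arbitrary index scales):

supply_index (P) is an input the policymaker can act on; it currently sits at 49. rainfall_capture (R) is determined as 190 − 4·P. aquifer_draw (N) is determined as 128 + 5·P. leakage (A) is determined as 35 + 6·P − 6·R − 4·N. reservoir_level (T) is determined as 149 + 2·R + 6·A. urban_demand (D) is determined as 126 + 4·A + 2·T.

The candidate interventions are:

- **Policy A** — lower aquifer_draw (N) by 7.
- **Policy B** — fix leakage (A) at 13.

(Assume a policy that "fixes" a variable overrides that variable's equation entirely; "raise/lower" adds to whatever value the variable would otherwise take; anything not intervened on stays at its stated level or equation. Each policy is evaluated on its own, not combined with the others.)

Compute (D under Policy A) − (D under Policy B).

Policy A (N − 7):
  P = 49
  R = 190 − 4·49 = -6
  N = 128 + 5·49 (−7 from intervention) = 366
  A = 35 + 6·49 − 6·(-6) − 4·366 = -1099
  T = 149 + 2·(-6) + 6·(-1099) = -6457
  D = 126 + 4·(-1099) + 2·(-6457) = -17184
Policy B (A := 13):
  P = 49
  R = 190 − 4·49 = -6
  N = 128 + 5·49 = 373
  A = 13
  T = 149 + 2·(-6) + 6·13 = 215
  D = 126 + 4·13 + 2·215 = 608
D: -17184 − 608 = -17792

-17792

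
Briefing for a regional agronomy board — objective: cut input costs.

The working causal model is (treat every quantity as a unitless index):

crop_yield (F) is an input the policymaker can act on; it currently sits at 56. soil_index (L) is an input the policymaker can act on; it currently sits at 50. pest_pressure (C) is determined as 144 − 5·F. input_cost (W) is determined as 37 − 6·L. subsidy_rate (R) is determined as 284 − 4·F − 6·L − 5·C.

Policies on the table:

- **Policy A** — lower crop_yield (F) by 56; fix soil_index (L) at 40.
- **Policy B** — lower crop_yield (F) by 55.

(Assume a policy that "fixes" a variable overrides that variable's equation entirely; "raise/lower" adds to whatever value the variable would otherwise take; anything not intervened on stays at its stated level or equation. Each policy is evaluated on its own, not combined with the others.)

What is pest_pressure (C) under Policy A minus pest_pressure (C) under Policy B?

Policy A (F − 56, L := 40):
  F = 56 − 56 = 0
  C = 144 − 5·0 = 144
Policy B (F − 55):
  F = 56 − 55 = 1
  C = 144 − 5·1 = 139
C: 144 − 139 = 5

5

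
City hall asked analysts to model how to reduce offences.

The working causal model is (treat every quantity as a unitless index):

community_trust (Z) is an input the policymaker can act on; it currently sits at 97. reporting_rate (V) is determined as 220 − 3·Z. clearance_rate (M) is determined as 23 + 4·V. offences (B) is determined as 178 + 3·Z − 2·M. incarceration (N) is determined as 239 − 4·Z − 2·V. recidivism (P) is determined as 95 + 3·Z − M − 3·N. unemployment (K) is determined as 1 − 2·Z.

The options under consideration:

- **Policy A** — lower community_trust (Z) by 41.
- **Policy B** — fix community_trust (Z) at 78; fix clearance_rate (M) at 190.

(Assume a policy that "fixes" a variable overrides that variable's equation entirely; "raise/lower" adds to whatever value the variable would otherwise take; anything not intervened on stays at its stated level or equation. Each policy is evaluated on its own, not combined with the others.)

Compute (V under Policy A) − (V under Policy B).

66

Policy A (Z − 41):
  Z = 97 − 41 = 56
  V = 220 − 3·56 = 52
Policy B (Z := 78, M := 190):
  Z = 78
  V = 220 − 3·78 = -14
V: 52 − (-14) = 66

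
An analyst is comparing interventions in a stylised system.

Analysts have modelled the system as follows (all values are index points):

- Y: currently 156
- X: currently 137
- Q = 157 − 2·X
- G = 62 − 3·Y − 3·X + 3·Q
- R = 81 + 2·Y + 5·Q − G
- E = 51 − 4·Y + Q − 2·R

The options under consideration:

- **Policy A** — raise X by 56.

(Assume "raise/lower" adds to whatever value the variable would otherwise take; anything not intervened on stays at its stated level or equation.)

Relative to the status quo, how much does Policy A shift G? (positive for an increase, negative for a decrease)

Baseline:
  Y = 156
  X = 137
  Q = 157 − 2·137 = -117
  G = 62 − 3·156 − 3·137 + 3·(-117) = -1168
Policy A (X + 56):
  Y = 156
  X = 137 + 56 = 193
  Q = 157 − 2·193 = -229
  G = 62 − 3·156 − 3·193 + 3·(-229) = -1672
Change in G: -1672 − (-1168) = -504

-504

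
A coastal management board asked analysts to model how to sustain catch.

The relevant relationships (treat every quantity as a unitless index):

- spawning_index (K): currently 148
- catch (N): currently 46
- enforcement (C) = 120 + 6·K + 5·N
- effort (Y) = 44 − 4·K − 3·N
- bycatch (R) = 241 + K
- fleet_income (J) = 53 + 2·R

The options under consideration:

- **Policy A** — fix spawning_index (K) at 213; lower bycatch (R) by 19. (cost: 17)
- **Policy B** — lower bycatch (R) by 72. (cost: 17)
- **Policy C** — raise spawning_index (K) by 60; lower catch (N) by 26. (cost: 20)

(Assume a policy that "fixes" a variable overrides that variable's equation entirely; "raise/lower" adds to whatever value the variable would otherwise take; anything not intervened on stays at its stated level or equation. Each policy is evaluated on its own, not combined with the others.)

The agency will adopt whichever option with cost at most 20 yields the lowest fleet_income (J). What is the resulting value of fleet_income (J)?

Policy A (K := 213, R − 19):
  K = 213
  R = 241 + 213 (−19 from intervention) = 435
  J = 53 + 2·435 = 923
Policy B (R − 72):
  K = 148
  R = 241 + 148 (−72 from intervention) = 317
  J = 53 + 2·317 = 687
Policy C (K + 60, N − 26):
  K = 148 + 60 = 208
  R = 241 + 208 = 449
  J = 53 + 2·449 = 951
Comparing — Policy A: J=923, Policy B: J=687, Policy C: J=951. Lowest is 687 (Policy B).

687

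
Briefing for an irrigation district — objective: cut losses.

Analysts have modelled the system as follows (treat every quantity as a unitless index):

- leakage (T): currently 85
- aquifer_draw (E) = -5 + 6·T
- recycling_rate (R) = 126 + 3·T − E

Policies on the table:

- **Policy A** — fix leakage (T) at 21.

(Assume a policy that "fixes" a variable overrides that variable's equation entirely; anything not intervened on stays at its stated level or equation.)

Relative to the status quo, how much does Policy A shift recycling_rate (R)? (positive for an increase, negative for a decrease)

192

Baseline:
  T = 85
  E = -5 + 6·85 = 505
  R = 126 + 3·85 − 505 = -124
Policy A (T := 21):
  T = 21
  E = -5 + 6·21 = 121
  R = 126 + 3·21 − 121 = 68
Change in R: 68 − (-124) = 192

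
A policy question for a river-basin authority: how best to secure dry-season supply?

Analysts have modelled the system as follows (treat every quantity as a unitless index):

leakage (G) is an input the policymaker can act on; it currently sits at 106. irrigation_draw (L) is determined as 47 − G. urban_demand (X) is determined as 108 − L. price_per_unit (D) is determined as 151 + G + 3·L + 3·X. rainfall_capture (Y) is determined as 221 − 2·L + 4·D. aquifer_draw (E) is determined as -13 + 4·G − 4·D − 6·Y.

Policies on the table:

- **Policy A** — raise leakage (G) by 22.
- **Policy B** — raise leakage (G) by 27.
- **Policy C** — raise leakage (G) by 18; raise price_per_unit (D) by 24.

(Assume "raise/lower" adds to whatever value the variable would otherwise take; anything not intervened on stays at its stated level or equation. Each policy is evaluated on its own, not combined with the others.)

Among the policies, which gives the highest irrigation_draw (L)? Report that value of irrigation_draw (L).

-77

Policy A (G + 22):
  G = 106 + 22 = 128
  L = 47 − 128 = -81
Policy B (G + 27):
  G = 106 + 27 = 133
  L = 47 − 133 = -86
Policy C (G + 18, D + 24):
  G = 106 + 18 = 124
  L = 47 − 124 = -77
Comparing — Policy A: L=-81, Policy B: L=-86, Policy C: L=-77. Highest is -77 (Policy C).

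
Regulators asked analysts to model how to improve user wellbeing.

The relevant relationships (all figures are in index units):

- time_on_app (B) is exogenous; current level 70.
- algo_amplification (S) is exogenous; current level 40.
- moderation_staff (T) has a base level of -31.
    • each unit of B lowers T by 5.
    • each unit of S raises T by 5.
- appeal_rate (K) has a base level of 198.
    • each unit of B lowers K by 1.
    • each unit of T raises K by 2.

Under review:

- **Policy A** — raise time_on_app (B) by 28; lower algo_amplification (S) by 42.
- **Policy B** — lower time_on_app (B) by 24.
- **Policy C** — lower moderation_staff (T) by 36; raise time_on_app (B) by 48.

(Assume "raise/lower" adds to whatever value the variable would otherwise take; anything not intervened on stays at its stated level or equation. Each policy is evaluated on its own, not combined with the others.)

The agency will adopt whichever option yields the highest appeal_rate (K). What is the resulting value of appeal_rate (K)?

30

Policy A (B + 28, S − 42):
  B = 70 + 28 = 98
  S = 40 − 42 = -2
  T = -31 − 5·98 + 5·(-2) = -531
  K = 198 − 98 + 2·(-531) = -962
Policy B (B − 24):
  B = 70 − 24 = 46
  S = 40
  T = -31 − 5·46 + 5·40 = -61
  K = 198 − 46 + 2·(-61) = 30
Policy C (T − 36, B + 48):
  B = 70 + 48 = 118
  S = 40
  T = -31 − 5·118 + 5·40 (−36 from intervention) = -457
  K = 198 − 118 + 2·(-457) = -834
Comparing — Policy A: K=-962, Policy B: K=30, Policy C: K=-834. Highest is 30 (Policy B).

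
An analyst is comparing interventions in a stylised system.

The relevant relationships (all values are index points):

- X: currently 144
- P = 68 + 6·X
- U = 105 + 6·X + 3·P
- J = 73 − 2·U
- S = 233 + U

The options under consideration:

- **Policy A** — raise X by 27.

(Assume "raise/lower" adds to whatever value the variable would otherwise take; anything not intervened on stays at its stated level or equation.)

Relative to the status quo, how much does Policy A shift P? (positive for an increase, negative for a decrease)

Baseline:
  X = 144
  P = 68 + 6·144 = 932
Policy A (X + 27):
  X = 144 + 27 = 171
  P = 68 + 6·171 = 1094
Change in P: 1094 − 932 = 162

162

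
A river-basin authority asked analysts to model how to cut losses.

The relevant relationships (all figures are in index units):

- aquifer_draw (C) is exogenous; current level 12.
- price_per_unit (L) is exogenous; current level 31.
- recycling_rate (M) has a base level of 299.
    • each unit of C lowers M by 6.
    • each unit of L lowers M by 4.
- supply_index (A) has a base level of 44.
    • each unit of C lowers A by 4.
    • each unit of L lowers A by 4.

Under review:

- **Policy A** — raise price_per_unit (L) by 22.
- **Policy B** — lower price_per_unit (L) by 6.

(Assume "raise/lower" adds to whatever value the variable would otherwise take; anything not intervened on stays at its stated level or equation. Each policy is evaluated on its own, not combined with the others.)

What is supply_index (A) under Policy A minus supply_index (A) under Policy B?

-112

Policy A (L + 22):
  C = 12
  L = 31 + 22 = 53
  A = 44 − 4·12 − 4·53 = -216
Policy B (L − 6):
  C = 12
  L = 31 − 6 = 25
  A = 44 − 4·12 − 4·25 = -104
A: -216 − (-104) = -112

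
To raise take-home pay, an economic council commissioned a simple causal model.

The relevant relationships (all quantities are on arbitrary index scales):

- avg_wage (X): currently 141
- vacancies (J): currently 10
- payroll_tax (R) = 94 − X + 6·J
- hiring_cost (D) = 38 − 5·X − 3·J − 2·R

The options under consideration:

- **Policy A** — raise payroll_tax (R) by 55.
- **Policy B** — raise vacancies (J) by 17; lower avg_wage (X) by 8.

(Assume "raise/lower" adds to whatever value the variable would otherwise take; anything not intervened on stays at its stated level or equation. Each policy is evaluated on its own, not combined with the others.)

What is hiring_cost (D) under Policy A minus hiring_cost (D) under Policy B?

121

Policy A (R + 55):
  X = 141
  J = 10
  R = 94 − 141 + 6·10 (+55 from intervention) = 68
  D = 38 − 5·141 − 3·10 − 2·68 = -833
Policy B (J + 17, X − 8):
  X = 141 − 8 = 133
  J = 10 + 17 = 27
  R = 94 − 133 + 6·27 = 123
  D = 38 − 5·133 − 3·27 − 2·123 = -954
D: -833 − (-954) = 121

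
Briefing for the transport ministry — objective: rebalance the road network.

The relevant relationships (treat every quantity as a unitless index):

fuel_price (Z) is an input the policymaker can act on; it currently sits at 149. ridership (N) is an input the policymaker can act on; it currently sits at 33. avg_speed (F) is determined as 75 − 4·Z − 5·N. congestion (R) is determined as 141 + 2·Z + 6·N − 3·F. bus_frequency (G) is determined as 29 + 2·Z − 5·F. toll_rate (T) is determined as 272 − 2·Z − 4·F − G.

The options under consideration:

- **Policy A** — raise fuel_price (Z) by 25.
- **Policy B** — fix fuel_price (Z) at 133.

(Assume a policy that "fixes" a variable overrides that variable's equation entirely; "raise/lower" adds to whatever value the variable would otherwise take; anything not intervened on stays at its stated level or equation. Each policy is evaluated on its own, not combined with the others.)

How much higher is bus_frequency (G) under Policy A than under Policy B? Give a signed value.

902

Policy A (Z + 25):
  Z = 149 + 25 = 174
  N = 33
  F = 75 − 4·174 − 5·33 = -786
  G = 29 + 2·174 − 5·(-786) = 4307
Policy B (Z := 133):
  Z = 133
  N = 33
  F = 75 − 4·133 − 5·33 = -622
  G = 29 + 2·133 − 5·(-622) = 3405
G: 4307 − 3405 = 902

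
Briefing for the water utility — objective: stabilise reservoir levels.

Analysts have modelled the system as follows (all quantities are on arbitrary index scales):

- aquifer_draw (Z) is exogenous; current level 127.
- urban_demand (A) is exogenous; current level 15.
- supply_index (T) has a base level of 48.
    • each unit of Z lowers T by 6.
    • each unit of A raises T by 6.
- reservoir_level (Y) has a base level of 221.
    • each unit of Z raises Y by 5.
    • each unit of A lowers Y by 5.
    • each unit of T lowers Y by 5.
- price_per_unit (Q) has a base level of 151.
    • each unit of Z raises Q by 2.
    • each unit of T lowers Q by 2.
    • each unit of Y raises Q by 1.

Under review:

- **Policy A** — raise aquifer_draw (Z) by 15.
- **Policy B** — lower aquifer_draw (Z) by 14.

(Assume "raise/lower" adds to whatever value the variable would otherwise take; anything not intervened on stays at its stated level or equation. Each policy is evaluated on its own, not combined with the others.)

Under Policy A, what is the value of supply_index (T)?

-714

Policy A (Z + 15):
  Z = 127 + 15 = 142
  A = 15
  T = 48 − 6·142 + 6·15 = -714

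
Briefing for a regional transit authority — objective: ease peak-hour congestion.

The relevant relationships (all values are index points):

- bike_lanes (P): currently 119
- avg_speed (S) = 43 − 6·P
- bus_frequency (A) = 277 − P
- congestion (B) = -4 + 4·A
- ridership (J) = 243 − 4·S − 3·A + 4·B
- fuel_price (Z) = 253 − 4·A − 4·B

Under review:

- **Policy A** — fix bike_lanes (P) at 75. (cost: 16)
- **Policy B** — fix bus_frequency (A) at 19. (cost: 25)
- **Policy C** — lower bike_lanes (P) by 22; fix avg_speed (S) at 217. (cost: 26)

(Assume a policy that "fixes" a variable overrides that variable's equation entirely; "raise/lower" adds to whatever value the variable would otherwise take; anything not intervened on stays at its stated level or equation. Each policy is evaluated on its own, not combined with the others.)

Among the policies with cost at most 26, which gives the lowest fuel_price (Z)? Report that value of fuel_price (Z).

-3771

Policy A (P := 75):
  P = 75
  A = 277 − 75 = 202
  B = -4 + 4·202 = 804
  Z = 253 − 4·202 − 4·804 = -3771
Policy B (A := 19):
  P = 119
  A = 19
  B = -4 + 4·19 = 72
  Z = 253 − 4·19 − 4·72 = -111
Policy C (P − 22, S := 217):
  P = 119 − 22 = 97
  A = 277 − 97 = 180
  B = -4 + 4·180 = 716
  Z = 253 − 4·180 − 4·716 = -3331
Comparing — Policy A: Z=-3771, Policy B: Z=-111, Policy C: Z=-3331. Lowest is -3771 (Policy A).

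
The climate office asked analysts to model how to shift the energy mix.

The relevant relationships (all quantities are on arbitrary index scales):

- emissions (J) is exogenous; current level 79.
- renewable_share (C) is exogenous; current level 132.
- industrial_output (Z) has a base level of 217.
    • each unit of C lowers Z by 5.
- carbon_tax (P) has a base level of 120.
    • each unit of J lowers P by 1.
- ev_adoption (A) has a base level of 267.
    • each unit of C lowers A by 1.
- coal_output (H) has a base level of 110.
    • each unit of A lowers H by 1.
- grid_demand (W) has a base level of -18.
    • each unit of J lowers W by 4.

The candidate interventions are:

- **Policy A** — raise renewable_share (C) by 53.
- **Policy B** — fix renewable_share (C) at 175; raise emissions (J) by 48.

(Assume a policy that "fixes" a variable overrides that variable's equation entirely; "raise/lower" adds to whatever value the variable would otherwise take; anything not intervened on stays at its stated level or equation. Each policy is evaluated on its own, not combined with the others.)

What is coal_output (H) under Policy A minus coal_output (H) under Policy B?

Policy A (C + 53):
  C = 132 + 53 = 185
  A = 267 − 185 = 82
  H = 110 − 82 = 28
Policy B (C := 175, J + 48):
  C = 175
  A = 267 − 175 = 92
  H = 110 − 92 = 18
H: 28 − 18 = 10

10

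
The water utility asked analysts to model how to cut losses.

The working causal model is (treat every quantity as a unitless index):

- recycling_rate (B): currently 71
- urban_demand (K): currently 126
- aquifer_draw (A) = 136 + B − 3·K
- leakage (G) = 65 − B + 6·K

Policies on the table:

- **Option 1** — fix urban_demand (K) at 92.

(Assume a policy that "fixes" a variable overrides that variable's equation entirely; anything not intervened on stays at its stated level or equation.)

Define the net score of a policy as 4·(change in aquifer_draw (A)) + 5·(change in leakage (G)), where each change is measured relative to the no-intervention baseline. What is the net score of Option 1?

Baseline:
  B = 71
  K = 126
  A = 136 + 71 − 3·126 = -171
  G = 65 − 71 + 6·126 = 750
Option 1 (K := 92):
  B = 71
  K = 92
  A = 136 + 71 − 3·92 = -69
  G = 65 − 71 + 6·92 = 546
ΔA = -69 − (-171) = 102; ΔG = 546 − 750 = -204
Score = 4·102 + 5·(-204) = -612

-612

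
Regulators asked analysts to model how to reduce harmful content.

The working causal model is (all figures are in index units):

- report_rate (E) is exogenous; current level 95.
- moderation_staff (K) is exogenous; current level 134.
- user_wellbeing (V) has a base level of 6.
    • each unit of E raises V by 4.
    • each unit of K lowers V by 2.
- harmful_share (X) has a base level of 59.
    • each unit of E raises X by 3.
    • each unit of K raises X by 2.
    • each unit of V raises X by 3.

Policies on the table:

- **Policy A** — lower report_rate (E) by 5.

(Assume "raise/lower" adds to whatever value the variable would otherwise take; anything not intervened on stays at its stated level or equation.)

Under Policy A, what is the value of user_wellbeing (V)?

98

Policy A (E − 5):
  E = 95 − 5 = 90
  K = 134
  V = 6 + 4·90 − 2·134 = 98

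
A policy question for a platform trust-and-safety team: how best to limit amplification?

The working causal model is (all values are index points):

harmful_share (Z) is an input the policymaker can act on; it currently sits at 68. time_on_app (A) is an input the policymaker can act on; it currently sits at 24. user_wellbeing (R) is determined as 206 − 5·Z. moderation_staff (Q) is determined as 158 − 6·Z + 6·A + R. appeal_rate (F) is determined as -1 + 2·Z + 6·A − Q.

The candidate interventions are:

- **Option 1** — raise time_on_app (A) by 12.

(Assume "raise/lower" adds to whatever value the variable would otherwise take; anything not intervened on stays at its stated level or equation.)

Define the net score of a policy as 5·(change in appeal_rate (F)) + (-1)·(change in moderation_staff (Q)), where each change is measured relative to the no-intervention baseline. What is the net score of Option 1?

-72

Baseline:
  Z = 68
  A = 24
  R = 206 − 5·68 = -134
  Q = 158 − 6·68 + 6·24 + (-134) = -240
  F = -1 + 2·68 + 6·24 − (-240) = 519
Option 1 (A + 12):
  Z = 68
  A = 24 + 12 = 36
  R = 206 − 5·68 = -134
  Q = 158 − 6·68 + 6·36 + (-134) = -168
  F = -1 + 2·68 + 6·36 − (-168) = 519
ΔF = 519 − 519 = 0; ΔQ = -168 − (-240) = 72
Score = 5·0 + (-1)·72 = -72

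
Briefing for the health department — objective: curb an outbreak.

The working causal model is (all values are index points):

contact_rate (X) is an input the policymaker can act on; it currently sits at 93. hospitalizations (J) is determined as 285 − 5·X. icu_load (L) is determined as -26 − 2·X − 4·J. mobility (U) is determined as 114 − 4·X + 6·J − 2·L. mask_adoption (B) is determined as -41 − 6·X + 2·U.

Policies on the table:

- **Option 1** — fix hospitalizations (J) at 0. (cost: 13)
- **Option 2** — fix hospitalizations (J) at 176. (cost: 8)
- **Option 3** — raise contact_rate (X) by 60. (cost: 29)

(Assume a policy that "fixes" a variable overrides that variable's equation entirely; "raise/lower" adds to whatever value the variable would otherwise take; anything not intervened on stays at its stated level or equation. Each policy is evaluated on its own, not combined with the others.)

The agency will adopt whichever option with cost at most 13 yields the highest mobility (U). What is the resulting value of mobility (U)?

Option 1 (J := 0):
  X = 93
  J = 0
  L = -26 − 2·93 − 4·0 = -212
  U = 114 − 4·93 + 6·0 − 2·(-212) = 166
Option 2 (J := 176):
  X = 93
  J = 176
  L = -26 − 2·93 − 4·176 = -916
  U = 114 − 4·93 + 6·176 − 2·(-916) = 2630
Comparing — Option 1: U=166, Option 2: U=2630. Highest is 2630 (Option 2).

2630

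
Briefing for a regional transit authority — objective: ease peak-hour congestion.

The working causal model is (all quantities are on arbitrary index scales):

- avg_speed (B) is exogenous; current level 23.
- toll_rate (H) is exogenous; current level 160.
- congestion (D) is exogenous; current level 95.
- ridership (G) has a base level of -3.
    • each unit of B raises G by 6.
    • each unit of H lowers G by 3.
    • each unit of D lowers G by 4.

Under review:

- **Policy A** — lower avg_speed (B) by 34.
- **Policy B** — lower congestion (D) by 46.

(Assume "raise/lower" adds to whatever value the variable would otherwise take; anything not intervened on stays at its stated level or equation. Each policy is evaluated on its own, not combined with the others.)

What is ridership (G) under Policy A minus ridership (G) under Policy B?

-388

Policy A (B − 34):
  B = 23 − 34 = -11
  H = 160
  D = 95
  G = -3 + 6·(-11) − 3·160 − 4·95 = -929
Policy B (D − 46):
  B = 23
  H = 160
  D = 95 − 46 = 49
  G = -3 + 6·23 − 3·160 − 4·49 = -541
G: -929 − (-541) = -388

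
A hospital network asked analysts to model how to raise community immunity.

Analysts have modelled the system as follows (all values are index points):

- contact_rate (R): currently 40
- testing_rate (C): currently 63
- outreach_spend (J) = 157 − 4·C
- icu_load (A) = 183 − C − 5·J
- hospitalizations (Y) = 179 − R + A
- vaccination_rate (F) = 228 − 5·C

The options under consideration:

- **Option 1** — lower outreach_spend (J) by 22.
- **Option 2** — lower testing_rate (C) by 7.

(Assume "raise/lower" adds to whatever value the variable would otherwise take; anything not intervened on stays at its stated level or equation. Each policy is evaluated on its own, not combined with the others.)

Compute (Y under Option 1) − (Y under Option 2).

243

Option 1 (J − 22):
  R = 40
  C = 63
  J = 157 − 4·63 (−22 from intervention) = -117
  A = 183 − 63 − 5·(-117) = 705
  Y = 179 − 40 + 705 = 844
Option 2 (C − 7):
  R = 40
  C = 63 − 7 = 56
  J = 157 − 4·56 = -67
  A = 183 − 56 − 5·(-67) = 462
  Y = 179 − 40 + 462 = 601
Y: 844 − 601 = 243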